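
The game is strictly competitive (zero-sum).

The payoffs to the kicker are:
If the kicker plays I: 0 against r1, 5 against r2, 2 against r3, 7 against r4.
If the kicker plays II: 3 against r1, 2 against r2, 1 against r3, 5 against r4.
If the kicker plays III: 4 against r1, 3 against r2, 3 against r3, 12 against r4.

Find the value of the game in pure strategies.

3

Row minima: 0, 1, 3 → the kicker's maximin is 3.
Column maxima: 4, 5, 3, 12 → the goalkeeper's minimax is 3.
They coincide at (III, r3), so the value is 3.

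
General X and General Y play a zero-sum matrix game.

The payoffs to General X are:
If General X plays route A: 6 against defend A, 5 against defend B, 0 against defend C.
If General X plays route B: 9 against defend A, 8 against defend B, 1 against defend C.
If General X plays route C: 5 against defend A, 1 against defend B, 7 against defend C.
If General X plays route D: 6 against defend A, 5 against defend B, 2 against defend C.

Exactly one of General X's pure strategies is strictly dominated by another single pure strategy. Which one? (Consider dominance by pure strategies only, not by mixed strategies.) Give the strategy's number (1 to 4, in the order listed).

Compare route A with route B: 9 > 6, 8 > 5, 1 > 0.
So route B strictly dominates route A for General X; route A is strictly dominated.

1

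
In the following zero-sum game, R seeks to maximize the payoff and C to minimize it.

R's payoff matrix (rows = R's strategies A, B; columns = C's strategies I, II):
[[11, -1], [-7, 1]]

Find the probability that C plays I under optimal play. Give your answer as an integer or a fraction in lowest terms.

1/10

Row minima are -1 and -7, so R's maximin is -1; column maxima are 11 and 1, so C's minimax is 1. These differ, so the equilibrium is in mixed strategies.
Let C play I with probability q. R is indifferent when 11q − (1−q) = −7q + (1−q), giving q = 1/10.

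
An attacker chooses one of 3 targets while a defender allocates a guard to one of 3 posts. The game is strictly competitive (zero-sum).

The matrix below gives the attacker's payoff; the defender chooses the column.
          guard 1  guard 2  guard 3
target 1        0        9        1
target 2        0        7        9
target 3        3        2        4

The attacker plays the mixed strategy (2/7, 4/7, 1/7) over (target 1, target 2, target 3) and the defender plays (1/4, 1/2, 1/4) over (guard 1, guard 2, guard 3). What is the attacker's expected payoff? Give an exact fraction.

Against (1/4, 1/2, 1/4), each row's expected payoff is target 1: 19/4; target 2: 23/4; target 3: 11/4.
Taking the (2/7, 4/7, 1/7)-weighted average: (2/7)·(19/4) + (4/7)·(23/4) + (1/7)·(11/4) = 141/28.

141/28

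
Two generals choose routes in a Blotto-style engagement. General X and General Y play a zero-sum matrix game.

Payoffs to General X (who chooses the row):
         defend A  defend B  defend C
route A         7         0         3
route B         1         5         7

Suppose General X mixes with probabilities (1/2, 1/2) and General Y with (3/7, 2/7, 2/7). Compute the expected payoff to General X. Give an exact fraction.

27/7

Against (3/7, 2/7, 2/7), each row's expected payoff is route A: 27/7; route B: 27/7.
Taking the (1/2, 1/2)-weighted average: (1/2)·(27/7) + (1/2)·(27/7) = 27/7.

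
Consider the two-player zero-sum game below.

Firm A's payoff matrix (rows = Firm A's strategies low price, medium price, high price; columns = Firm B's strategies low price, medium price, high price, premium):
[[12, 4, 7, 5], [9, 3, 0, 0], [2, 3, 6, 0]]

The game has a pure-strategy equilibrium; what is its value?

Row minima: 4, 0, 0 → Firm A's maximin is 4.
Column maxima: 12, 4, 7, 5 → Firm B's minimax is 4.
They coincide at (low price, medium price), so the value is 4.

4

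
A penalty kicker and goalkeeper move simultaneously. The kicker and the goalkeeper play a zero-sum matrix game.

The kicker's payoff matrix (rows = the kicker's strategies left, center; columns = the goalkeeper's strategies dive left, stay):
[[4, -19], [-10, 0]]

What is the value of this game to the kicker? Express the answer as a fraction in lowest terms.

Row minima are -19 and -10, so the kicker's maximin is -10; column maxima are 4 and 0, so the goalkeeper's minimax is 0. These differ, so the equilibrium is in mixed strategies.
Let the kicker play left with probability p. The goalkeeper is indifferent when 4p − 10(1−p) = −19p, giving p = 10/33.
Let the goalkeeper play dive left with probability q. The kicker is indifferent when 4q − 19(1−q) = −10q, giving q = 19/33.
The value is 4·(19/33) + (-19)·(14/33) = -190/33.

-190/33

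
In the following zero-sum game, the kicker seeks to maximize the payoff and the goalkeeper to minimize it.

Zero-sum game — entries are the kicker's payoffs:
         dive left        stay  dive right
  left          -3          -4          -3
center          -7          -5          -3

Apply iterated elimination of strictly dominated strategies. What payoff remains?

-4

Column dive right is strictly dominated by stay for the goalkeeper (-4<-3, -5<-3); eliminate dive right.
Row center is strictly dominated by row left (-3>-7, -4>-5); eliminate center.
Column dive left is strictly dominated by stay for the goalkeeper (-4<-3); eliminate dive left.
Only (left, stay) remains, with payoff -4.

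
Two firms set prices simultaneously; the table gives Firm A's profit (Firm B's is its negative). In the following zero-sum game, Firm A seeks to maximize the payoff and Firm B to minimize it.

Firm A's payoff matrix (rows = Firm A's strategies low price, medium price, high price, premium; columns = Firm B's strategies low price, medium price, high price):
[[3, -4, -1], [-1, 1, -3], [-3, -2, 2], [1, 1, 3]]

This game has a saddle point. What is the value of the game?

1

Row minima: -4, -3, -3, 1 → Firm A's maximin is 1.
Column maxima: 3, 1, 3 → Firm B's minimax is 1.
They coincide at (premium, medium price), so the value is 1.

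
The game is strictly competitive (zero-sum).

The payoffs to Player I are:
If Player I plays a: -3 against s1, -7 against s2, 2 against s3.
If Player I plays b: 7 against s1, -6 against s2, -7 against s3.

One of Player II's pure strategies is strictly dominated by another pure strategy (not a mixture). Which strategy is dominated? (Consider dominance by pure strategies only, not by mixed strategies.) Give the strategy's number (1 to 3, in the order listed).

Player II prefers columns that give Player I less. Compare s1 with s2: -7 < -3, -6 < 7.
So s2 strictly dominates s1 for Player II; s1 is strictly dominated.

1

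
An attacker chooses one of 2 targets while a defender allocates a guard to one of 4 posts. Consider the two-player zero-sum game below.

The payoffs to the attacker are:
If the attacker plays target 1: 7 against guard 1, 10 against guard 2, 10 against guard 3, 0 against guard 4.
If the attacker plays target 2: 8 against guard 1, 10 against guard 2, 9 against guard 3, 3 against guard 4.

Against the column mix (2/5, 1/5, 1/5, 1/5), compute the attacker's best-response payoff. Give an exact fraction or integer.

38/5

target 1: (7)·(2/5) + (10)·(1/5) + (10)·(1/5) + (0)·(1/5) = 34/5.
target 2: (8)·(2/5) + (10)·(1/5) + (9)·(1/5) + (3)·(1/5) = 38/5.
The best pure response is target 2 with expected payoff 38/5.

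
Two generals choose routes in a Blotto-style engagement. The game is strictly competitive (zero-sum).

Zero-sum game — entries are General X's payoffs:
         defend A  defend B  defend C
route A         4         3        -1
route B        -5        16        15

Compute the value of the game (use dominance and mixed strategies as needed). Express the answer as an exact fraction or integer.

11/5

Column defend B is strictly dominated by defend C for General Y (it gives General X more in every row).
The remaining 2×2 game on (route A, route B) × (defend A, defend C) has no saddle point. Let General X play route A with probability p; indifference gives 4p − 5(1−p) = −p + 15(1−p), so p = 4/5.
Similarly General Y's optimal q on defend A is 16/25, and the value is 4·(16/25) + (-1)·(9/25) = 11/5.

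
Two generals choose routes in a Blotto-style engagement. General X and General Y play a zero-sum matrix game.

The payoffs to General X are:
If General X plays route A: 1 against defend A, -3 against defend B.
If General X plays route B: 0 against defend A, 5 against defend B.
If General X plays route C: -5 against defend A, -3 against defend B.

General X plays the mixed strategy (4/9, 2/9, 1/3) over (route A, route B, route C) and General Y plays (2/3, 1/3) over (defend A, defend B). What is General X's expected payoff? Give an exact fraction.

Against (2/3, 1/3), each row's expected payoff is route A: -1/3; route B: 5/3; route C: -13/3.
Taking the (4/9, 2/9, 1/3)-weighted average: (4/9)·(-1/3) + (2/9)·(5/3) + (1/3)·(-13/3) = -11/9.

-11/9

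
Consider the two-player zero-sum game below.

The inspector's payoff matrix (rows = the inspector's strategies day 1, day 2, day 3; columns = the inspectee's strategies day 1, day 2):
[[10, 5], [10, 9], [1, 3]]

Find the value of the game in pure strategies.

9

Row minima: 5, 9, 1 → the inspector's maximin is 9.
Column maxima: 10, 9 → the inspectee's minimax is 9.
They coincide at (day 2, day 2), so the value is 9.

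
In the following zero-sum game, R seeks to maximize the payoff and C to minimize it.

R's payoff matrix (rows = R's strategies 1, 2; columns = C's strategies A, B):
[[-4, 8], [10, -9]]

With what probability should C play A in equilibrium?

Row minima are -4 and -9, so R's maximin is -4; column maxima are 10 and 8, so C's minimax is 8. These differ, so the equilibrium is in mixed strategies.
Let C play A with probability q. R is indifferent when −4q + 8(1−q) = 10q − 9(1−q), giving q = 17/31.

17/31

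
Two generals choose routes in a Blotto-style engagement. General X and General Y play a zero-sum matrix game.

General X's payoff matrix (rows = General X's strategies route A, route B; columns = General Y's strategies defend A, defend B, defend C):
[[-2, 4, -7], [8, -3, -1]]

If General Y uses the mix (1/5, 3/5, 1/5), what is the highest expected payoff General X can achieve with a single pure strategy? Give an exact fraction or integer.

3/5

route A: (-2)·(1/5) + (4)·(3/5) + (-7)·(1/5) = 3/5.
route B: (8)·(1/5) + (-3)·(3/5) + (-1)·(1/5) = -2/5.
The best pure response is route A with expected payoff 3/5.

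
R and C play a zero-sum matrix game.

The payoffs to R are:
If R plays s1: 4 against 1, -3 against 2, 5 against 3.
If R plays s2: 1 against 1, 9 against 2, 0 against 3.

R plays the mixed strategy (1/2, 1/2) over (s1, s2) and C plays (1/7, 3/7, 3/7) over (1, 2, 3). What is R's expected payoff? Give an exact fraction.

Against (1/7, 3/7, 3/7), each row's expected payoff is s1: 10/7; s2: 4.
Taking the (1/2, 1/2)-weighted average: (1/2)·(10/7) + (1/2)·(4) = 19/7.

19/7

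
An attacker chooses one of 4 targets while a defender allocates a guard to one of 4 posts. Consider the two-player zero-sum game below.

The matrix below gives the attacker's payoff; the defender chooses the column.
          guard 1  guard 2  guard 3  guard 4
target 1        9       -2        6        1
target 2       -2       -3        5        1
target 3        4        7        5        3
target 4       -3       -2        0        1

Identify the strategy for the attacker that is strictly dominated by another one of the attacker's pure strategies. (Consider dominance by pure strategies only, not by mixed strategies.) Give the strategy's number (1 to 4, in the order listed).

Compare target 4 with target 3: 4 > -3, 7 > -2, 5 > 0, 3 > 1.
So target 3 strictly dominates target 4 for the attacker; target 4 is strictly dominated.

4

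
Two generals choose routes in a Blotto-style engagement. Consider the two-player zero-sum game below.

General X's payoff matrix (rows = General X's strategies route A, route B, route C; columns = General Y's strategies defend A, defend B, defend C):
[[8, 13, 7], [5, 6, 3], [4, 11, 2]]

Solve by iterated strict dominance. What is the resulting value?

Column defend B is strictly dominated by defend A for General Y (8<13, 5<6, 4<11); eliminate defend B.
Row route B is strictly dominated by row route A (8>5, 7>3); eliminate route B.
Row route C is strictly dominated by row route A (8>4, 7>2); eliminate route C.
Column defend A is strictly dominated by defend C for General Y (7<8); eliminate defend A.
Only (route A, defend C) remains, with payoff 7.

7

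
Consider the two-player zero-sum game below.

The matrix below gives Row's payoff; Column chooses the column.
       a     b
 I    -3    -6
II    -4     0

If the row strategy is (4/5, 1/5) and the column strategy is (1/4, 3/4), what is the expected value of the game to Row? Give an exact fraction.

Against (1/4, 3/4), each row's expected payoff is I: -21/4; II: -1.
Taking the (4/5, 1/5)-weighted average: (4/5)·(-21/4) + (1/5)·(-1) = -22/5.

-22/5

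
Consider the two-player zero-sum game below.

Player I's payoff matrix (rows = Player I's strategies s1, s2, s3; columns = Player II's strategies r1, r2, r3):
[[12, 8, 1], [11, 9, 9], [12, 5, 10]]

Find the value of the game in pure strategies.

9

Row minima: 1, 9, 5 → Player I's maximin is 9.
Column maxima: 12, 9, 10 → Player II's minimax is 9.
They coincide at (s2, r2), so the value is 9.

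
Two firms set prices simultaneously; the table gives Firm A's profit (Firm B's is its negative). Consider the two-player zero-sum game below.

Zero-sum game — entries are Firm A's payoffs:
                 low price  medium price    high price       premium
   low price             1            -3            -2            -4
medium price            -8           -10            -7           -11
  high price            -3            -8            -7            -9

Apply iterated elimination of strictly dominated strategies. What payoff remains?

-4

Row medium price is strictly dominated by row low price (1>-8, -3>-10, -2>-7, -4>-11); eliminate medium price.
Column high price is strictly dominated by medium price for Firm B (-3<-2, -8<-7); eliminate high price.
Row high price is strictly dominated by row low price (1>-3, -3>-8, -4>-9); eliminate high price.
Column low price is strictly dominated by medium price for Firm B (-3<1); eliminate low price.
Column medium price is strictly dominated by premium for Firm B (-4<-3); eliminate medium price.
Only (low price, premium) remains, with payoff -4.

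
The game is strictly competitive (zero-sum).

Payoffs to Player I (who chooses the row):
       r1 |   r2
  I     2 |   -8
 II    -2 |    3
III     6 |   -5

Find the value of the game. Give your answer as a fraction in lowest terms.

1/2

Row I is strictly dominated by row III, so Player I never plays it.
The remaining 2×2 game on (II, III) × (r1, r2) has no saddle point. Let Player I play II with probability p; indifference gives −2p + 6(1−p) = 3p − 5(1−p), so p = 11/16.
Similarly Player II's optimal q on r1 is 1/2, and the value is -2·(1/2) + (3)·(1/2) = 1/2.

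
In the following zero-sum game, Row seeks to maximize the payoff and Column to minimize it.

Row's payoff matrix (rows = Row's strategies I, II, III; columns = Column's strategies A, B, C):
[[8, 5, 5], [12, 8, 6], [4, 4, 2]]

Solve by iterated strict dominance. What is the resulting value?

6

Column A is strictly dominated by C for Column (5<8, 6<12, 2<4); eliminate A.
Row III is strictly dominated by row I (5>4, 5>2); eliminate III.
Row I is strictly dominated by row II (8>5, 6>5); eliminate I.
Column B is strictly dominated by C for Column (6<8); eliminate B.
Only (II, C) remains, with payoff 6.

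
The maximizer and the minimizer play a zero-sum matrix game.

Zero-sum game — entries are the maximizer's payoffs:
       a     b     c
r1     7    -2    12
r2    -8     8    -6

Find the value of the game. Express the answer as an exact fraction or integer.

Column c is strictly dominated by a for the minimizer (it gives the maximizer more in every row).
The remaining 2×2 game on (r1, r2) × (a, b) has no saddle point. Let the maximizer play r1 with probability p; indifference gives 7p − 8(1−p) = −2p + 8(1−p), so p = 16/25.
Similarly the minimizer's optimal q on a is 2/5, and the value is 7·(2/5) + (-2)·(3/5) = 8/5.

8/5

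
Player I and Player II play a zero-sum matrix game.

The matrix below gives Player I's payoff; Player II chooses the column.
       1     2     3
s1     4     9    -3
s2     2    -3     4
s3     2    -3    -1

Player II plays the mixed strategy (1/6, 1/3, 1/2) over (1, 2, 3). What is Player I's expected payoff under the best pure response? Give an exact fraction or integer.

13/6

s1: (4)·(1/6) + (9)·(1/3) + (-3)·(1/2) = 13/6.
s2: (2)·(1/6) + (-3)·(1/3) + (4)·(1/2) = 4/3.
s3: (2)·(1/6) + (-3)·(1/3) + (-1)·(1/2) = -7/6.
The best pure response is s1 with expected payoff 13/6.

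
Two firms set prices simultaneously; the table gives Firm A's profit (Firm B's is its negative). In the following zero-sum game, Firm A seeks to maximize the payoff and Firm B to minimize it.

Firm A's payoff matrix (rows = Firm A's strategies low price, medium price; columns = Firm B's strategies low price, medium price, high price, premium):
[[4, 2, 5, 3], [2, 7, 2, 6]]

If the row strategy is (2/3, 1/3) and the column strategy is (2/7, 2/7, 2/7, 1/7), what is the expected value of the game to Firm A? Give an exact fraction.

26/7

Against (2/7, 2/7, 2/7, 1/7), each row's expected payoff is low price: 25/7; medium price: 4.
Taking the (2/3, 1/3)-weighted average: (2/3)·(25/7) + (1/3)·(4) = 26/7.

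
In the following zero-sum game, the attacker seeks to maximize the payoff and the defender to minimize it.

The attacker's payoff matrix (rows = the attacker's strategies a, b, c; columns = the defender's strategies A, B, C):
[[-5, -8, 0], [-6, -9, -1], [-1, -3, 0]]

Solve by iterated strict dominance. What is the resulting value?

Row b is strictly dominated by row a (-5>-6, -8>-9, 0>-1); eliminate b.
Column C is strictly dominated by A for the defender (-5<0, -1<0); eliminate C.
Column A is strictly dominated by B for the defender (-8<-5, -3<-1); eliminate A.
Row a is strictly dominated by row c (-3>-8); eliminate a.
Only (c, B) remains, with payoff -3.

-3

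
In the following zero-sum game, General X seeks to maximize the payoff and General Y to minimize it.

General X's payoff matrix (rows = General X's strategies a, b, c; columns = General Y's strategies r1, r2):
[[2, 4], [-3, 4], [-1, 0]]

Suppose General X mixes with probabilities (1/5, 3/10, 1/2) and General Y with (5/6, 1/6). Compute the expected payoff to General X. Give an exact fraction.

-1/2

Against (5/6, 1/6), each row's expected payoff is a: 7/3; b: -11/6; c: -5/6.
Taking the (1/5, 3/10, 1/2)-weighted average: (1/5)·(7/3) + (3/10)·(-11/6) + (1/2)·(-5/6) = -1/2.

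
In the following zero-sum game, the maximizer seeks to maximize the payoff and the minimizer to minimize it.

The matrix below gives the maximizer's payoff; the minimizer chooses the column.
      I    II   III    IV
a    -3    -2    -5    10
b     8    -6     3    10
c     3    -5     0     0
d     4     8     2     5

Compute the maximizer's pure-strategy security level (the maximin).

2

The worst-case payoff for each row is a: -5, b: -6, c: -5, d: 2.
The best of these is 2.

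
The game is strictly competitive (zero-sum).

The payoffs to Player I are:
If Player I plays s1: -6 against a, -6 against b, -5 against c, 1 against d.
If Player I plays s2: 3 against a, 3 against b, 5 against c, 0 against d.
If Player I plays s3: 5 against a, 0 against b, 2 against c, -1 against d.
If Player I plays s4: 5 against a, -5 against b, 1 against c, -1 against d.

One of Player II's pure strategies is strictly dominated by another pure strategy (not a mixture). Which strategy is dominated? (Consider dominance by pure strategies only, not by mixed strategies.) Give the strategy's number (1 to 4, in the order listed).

Player II prefers columns that give Player I less. Compare c with b: -6 < -5, 3 < 5, 0 < 2, -5 < 1.
So b strictly dominates c for Player II; c is strictly dominated.

3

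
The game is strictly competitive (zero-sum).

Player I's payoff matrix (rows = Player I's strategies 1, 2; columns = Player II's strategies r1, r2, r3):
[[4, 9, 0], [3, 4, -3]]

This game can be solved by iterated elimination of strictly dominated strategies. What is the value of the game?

Row 2 is strictly dominated by row 1 (4>3, 9>4, 0>-3); eliminate 2.
Column r2 is strictly dominated by r1 for Player II (4<9); eliminate r2.
Column r1 is strictly dominated by r3 for Player II (0<4); eliminate r1.
Only (1, r3) remains, with payoff 0.

0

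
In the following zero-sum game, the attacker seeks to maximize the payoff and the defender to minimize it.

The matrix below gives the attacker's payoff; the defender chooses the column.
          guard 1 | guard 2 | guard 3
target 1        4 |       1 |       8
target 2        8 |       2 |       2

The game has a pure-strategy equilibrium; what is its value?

Row minima: 1, 2 → the attacker's maximin is 2.
Column maxima: 8, 2, 8 → the defender's minimax is 2.
They coincide at (target 2, guard 2), so the value is 2.

2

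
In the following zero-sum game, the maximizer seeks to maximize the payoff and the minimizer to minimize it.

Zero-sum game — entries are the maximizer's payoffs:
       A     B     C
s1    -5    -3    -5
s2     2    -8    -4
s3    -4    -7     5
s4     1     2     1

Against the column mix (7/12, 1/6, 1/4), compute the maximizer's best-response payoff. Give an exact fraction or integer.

s1: (-5)·(7/12) + (-3)·(1/6) + (-5)·(1/4) = -14/3.
s2: (2)·(7/12) + (-8)·(1/6) + (-4)·(1/4) = -7/6.
s3: (-4)·(7/12) + (-7)·(1/6) + (5)·(1/4) = -9/4.
s4: (1)·(7/12) + (2)·(1/6) + (1)·(1/4) = 7/6.
The best pure response is s4 with expected payoff 7/6.

7/6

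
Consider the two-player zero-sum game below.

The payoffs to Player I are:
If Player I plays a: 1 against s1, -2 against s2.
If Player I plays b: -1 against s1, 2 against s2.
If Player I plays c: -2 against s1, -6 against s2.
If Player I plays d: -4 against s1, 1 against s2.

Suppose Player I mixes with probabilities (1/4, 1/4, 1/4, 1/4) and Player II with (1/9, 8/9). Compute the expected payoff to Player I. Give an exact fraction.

Against (1/9, 8/9), each row's expected payoff is a: -5/3; b: 5/3; c: -50/9; d: 4/9.
Taking the (1/4, 1/4, 1/4, 1/4)-weighted average: (1/4)·(-5/3) + (1/4)·(5/3) + (1/4)·(-50/9) + (1/4)·(4/9) = -23/18.

-23/18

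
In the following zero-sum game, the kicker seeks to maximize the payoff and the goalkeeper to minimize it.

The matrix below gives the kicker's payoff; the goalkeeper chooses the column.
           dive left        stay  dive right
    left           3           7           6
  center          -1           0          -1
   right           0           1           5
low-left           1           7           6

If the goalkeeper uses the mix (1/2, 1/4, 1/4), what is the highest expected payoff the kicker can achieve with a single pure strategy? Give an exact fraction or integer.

left: (3)·(1/2) + (7)·(1/4) + (6)·(1/4) = 19/4.
center: (-1)·(1/2) + (0)·(1/4) + (-1)·(1/4) = -3/4.
right: (0)·(1/2) + (1)·(1/4) + (5)·(1/4) = 3/2.
low-left: (1)·(1/2) + (7)·(1/4) + (6)·(1/4) = 15/4.
The best pure response is left with expected payoff 19/4.

19/4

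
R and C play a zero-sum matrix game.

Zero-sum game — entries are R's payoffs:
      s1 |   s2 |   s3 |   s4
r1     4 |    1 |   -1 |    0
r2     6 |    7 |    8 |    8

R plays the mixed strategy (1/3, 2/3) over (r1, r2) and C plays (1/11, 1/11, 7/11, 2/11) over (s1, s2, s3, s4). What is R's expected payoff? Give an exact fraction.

Against (1/11, 1/11, 7/11, 2/11), each row's expected payoff is r1: -2/11; r2: 85/11.
Taking the (1/3, 2/3)-weighted average: (1/3)·(-2/11) + (2/3)·(85/11) = 56/11.

56/11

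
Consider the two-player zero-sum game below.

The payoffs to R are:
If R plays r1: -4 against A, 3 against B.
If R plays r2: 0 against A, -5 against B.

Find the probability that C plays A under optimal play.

Row minima are -4 and -5, so R's maximin is -4; column maxima are 0 and 3, so C's minimax is 0. These differ, so the equilibrium is in mixed strategies.
Let C play A with probability q. R is indifferent when −4q + 3(1−q) = −5(1−q), giving q = 2/3.

2/3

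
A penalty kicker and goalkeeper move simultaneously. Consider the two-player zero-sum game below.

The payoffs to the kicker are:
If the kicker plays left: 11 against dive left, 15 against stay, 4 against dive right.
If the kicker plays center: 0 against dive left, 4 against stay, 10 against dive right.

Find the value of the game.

Column stay is strictly dominated by dive left for the goalkeeper (it gives the kicker more in every row).
The remaining 2×2 game on (left, center) × (dive left, dive right) has no saddle point. Let the kicker play left with probability p; indifference gives 11p = 4p + 10(1−p), so p = 10/17.
Similarly the goalkeeper's optimal q on dive left is 6/17, and the value is 11·(6/17) + (4)·(11/17) = 110/17.

110/17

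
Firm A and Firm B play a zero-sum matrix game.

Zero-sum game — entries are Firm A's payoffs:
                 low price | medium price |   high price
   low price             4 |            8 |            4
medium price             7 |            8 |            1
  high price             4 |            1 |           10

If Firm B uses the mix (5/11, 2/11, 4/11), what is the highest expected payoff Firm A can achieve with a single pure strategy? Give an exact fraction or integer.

62/11

low price: (4)·(5/11) + (8)·(2/11) + (4)·(4/11) = 52/11.
medium price: (7)·(5/11) + (8)·(2/11) + (1)·(4/11) = 5.
high price: (4)·(5/11) + (1)·(2/11) + (10)·(4/11) = 62/11.
The best pure response is high price with expected payoff 62/11.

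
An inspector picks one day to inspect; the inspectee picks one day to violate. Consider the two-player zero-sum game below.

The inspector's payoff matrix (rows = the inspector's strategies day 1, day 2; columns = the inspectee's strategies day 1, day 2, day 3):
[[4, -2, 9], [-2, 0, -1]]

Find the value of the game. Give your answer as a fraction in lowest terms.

Column day 3 is strictly dominated by day 1 for the inspectee (it gives the inspector more in every row).
The remaining 2×2 game on (day 1, day 2) × (day 1, day 2) has no saddle point. Let the inspector play day 1 with probability p; indifference gives 4p − 2(1−p) = −2p, so p = 1/4.
Similarly the inspectee's optimal q on day 1 is 1/4, and the value is 4·(1/4) + (-2)·(3/4) = -1/2.

-1/2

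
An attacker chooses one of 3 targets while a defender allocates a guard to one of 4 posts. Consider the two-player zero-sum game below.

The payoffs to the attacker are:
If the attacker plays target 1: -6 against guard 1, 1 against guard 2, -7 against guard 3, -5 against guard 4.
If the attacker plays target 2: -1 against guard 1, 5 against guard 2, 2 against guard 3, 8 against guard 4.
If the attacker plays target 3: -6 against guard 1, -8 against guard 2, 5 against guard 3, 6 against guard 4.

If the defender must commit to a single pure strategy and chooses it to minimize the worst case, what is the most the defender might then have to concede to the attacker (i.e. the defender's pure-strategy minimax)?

The worst case (largest entry) in each column is guard 1: -1, guard 2: 5, guard 3: 5, guard 4: 8.
The best (smallest) of these is -1.

-1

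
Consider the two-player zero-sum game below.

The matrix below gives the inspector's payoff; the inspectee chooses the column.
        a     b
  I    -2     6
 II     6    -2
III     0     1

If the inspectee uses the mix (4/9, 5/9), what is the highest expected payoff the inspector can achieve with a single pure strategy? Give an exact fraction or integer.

I: (-2)·(4/9) + (6)·(5/9) = 22/9.
II: (6)·(4/9) + (-2)·(5/9) = 14/9.
III: (0)·(4/9) + (1)·(5/9) = 5/9.
The best pure response is I with expected payoff 22/9.

22/9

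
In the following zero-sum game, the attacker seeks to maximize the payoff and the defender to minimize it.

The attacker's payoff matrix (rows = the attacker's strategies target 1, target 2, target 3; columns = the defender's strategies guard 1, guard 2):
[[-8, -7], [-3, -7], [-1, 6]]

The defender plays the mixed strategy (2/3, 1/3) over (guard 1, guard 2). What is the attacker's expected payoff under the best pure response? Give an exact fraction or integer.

4/3

target 1: (-8)·(2/3) + (-7)·(1/3) = -23/3.
target 2: (-3)·(2/3) + (-7)·(1/3) = -13/3.
target 3: (-1)·(2/3) + (6)·(1/3) = 4/3.
The best pure response is target 3 with expected payoff 4/3.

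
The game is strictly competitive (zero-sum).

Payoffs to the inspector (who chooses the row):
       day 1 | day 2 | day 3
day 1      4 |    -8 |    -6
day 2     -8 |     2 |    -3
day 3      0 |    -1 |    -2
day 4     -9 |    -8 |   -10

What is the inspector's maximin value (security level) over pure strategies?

The worst-case payoff for each row is day 1: -8, day 2: -8, day 3: -2, day 4: -10.
The best of these is -2.

-2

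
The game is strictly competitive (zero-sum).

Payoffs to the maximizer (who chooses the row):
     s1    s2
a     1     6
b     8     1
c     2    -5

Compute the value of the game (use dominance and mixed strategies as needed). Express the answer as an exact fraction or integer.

47/12

Row c is strictly dominated by row b, so the maximizer never plays it.
The remaining 2×2 game on (a, b) × (s1, s2) has no saddle point. Let the maximizer play a with probability p; indifference gives p + 8(1−p) = 6p + (1−p), so p = 7/12.
Similarly the minimizer's optimal q on s1 is 5/12, and the value is 1·(5/12) + (6)·(7/12) = 47/12.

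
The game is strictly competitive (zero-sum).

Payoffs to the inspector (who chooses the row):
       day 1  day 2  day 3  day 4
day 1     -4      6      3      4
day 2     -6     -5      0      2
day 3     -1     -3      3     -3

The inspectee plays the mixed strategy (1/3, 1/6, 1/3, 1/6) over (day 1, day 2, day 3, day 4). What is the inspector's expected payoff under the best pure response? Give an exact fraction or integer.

4/3

day 1: (-4)·(1/3) + (6)·(1/6) + (3)·(1/3) + (4)·(1/6) = 4/3.
day 2: (-6)·(1/3) + (-5)·(1/6) + (0)·(1/3) + (2)·(1/6) = -5/2.
day 3: (-1)·(1/3) + (-3)·(1/6) + (3)·(1/3) + (-3)·(1/6) = -1/3.
The best pure response is day 1 with expected payoff 4/3.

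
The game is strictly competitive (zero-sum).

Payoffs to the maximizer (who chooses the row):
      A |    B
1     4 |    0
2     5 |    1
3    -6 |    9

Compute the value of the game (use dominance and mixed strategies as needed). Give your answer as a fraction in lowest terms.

51/19

Row 1 is strictly dominated by row 2, so the maximizer never plays it.
The remaining 2×2 game on (2, 3) × (A, B) has no saddle point. Let the maximizer play 2 with probability p; indifference gives 5p − 6(1−p) = p + 9(1−p), so p = 15/19.
Similarly the minimizer's optimal q on A is 8/19, and the value is 5·(8/19) + (1)·(11/19) = 51/19.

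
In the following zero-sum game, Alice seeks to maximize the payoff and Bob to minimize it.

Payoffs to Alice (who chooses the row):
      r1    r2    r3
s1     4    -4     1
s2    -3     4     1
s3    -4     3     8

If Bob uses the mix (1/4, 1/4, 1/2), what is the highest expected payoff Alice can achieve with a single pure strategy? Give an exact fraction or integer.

15/4

s1: (4)·(1/4) + (-4)·(1/4) + (1)·(1/2) = 1/2.
s2: (-3)·(1/4) + (4)·(1/4) + (1)·(1/2) = 3/4.
s3: (-4)·(1/4) + (3)·(1/4) + (8)·(1/2) = 15/4.
The best pure response is s3 with expected payoff 15/4.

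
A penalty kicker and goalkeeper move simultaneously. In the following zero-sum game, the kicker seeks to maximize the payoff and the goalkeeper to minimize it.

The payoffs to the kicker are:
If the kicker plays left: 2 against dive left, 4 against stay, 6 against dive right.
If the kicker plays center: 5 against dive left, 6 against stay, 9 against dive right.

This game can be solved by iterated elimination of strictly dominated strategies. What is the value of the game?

Column stay is strictly dominated by dive left for the goalkeeper (2<4, 5<6); eliminate stay.
Column dive right is strictly dominated by dive left for the goalkeeper (2<6, 5<9); eliminate dive right.
Row left is strictly dominated by row center (5>2); eliminate left.
Only (center, dive left) remains, with payoff 5.

5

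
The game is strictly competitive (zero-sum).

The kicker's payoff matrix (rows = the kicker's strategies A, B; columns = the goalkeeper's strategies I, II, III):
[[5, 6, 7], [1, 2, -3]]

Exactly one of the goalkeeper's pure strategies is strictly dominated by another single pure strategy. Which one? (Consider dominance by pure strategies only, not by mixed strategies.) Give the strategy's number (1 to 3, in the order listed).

2

The goalkeeper prefers columns that give the kicker less. Compare II with I: 5 < 6, 1 < 2.
So I strictly dominates II for the goalkeeper; II is strictly dominated.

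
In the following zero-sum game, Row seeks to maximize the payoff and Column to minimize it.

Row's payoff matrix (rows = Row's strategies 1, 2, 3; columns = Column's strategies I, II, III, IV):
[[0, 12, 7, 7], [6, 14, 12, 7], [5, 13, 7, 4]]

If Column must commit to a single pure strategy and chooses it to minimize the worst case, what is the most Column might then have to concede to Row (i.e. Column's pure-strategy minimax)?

The worst case (largest entry) in each column is I: 6, II: 14, III: 12, IV: 7.
The best (smallest) of these is 6.

6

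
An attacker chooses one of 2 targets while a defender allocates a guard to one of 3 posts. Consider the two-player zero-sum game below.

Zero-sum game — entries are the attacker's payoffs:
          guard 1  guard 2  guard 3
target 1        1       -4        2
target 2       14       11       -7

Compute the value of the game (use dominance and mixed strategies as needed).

Column guard 1 is strictly dominated by guard 2 for the defender (it gives the attacker more in every row).
The remaining 2×2 game on (target 1, target 2) × (guard 2, guard 3) has no saddle point. Let the attacker play target 1 with probability p; indifference gives −4p + 11(1−p) = 2p − 7(1−p), so p = 3/4.
Similarly the defender's optimal q on guard 2 is 3/8, and the value is -4·(3/8) + (2)·(5/8) = -1/4.

-1/4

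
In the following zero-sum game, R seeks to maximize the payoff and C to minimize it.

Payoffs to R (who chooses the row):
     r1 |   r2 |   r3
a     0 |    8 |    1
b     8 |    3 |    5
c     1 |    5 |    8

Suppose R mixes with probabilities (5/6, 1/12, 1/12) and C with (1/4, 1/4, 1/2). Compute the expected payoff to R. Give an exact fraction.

Against (1/4, 1/4, 1/2), each row's expected payoff is a: 5/2; b: 21/4; c: 11/2.
Taking the (5/6, 1/12, 1/12)-weighted average: (5/6)·(5/2) + (1/12)·(21/4) + (1/12)·(11/2) = 143/48.

143/48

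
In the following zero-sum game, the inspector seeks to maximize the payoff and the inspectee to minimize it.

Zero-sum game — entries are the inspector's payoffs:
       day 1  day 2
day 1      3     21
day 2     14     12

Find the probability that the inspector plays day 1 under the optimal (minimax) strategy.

1/10

Row minima are 3 and 12, so the inspector's maximin is 12; column maxima are 14 and 21, so the inspectee's minimax is 14. These differ, so the equilibrium is in mixed strategies.
Let the inspector play day 1 with probability p. The inspectee is indifferent when 3p + 14(1−p) = 21p + 12(1−p), giving p = 1/10.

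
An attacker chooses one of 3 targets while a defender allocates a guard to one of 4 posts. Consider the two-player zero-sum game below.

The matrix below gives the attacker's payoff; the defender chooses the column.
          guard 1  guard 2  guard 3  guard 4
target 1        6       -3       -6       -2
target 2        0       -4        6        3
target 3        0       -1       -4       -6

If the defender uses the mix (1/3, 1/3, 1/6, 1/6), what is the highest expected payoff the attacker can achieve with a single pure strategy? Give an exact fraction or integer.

target 1: (6)·(1/3) + (-3)·(1/3) + (-6)·(1/6) + (-2)·(1/6) = -1/3.
target 2: (0)·(1/3) + (-4)·(1/3) + (6)·(1/6) + (3)·(1/6) = 1/6.
target 3: (0)·(1/3) + (-1)·(1/3) + (-4)·(1/6) + (-6)·(1/6) = -2.
The best pure response is target 2 with expected payoff 1/6.

1/6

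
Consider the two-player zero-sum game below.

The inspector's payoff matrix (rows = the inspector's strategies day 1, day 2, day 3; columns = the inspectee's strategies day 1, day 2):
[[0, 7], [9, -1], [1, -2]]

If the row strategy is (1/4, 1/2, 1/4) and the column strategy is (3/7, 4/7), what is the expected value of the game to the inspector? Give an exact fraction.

Against (3/7, 4/7), each row's expected payoff is day 1: 4; day 2: 23/7; day 3: -5/7.
Taking the (1/4, 1/2, 1/4)-weighted average: (1/4)·(4) + (1/2)·(23/7) + (1/4)·(-5/7) = 69/28.

69/28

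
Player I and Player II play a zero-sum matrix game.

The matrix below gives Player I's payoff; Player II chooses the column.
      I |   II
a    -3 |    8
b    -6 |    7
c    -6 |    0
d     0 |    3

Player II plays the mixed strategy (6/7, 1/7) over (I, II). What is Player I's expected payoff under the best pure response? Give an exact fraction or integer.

a: (-3)·(6/7) + (8)·(1/7) = -10/7.
b: (-6)·(6/7) + (7)·(1/7) = -29/7.
c: (-6)·(6/7) + (0)·(1/7) = -36/7.
d: (0)·(6/7) + (3)·(1/7) = 3/7.
The best pure response is d with expected payoff 3/7.

3/7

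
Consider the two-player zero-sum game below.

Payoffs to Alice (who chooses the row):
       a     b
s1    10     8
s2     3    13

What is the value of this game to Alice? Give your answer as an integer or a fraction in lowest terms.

53/6

Row minima are 8 and 3, so Alice's maximin is 8; column maxima are 10 and 13, so Bob's minimax is 10. These differ, so the equilibrium is in mixed strategies.
Let Alice play s1 with probability p. Bob is indifferent when 10p + 3(1−p) = 8p + 13(1−p), giving p = 5/6.
Let Bob play a with probability q. Alice is indifferent when 10q + 8(1−q) = 3q + 13(1−q), giving q = 5/12.
The value is 10·(5/12) + (8)·(7/12) = 53/6.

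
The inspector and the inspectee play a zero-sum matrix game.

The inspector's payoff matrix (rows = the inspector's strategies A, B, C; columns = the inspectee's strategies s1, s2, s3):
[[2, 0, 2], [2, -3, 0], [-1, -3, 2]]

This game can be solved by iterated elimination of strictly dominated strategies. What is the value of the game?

0

Column s3 is strictly dominated by s2 for the inspectee (0<2, -3<0, -3<2); eliminate s3.
Row C is strictly dominated by row A (2>-1, 0>-3); eliminate C.
Column s1 is strictly dominated by s2 for the inspectee (0<2, -3<2); eliminate s1.
Row B is strictly dominated by row A (0>-3); eliminate B.
Only (A, s2) remains, with payoff 0.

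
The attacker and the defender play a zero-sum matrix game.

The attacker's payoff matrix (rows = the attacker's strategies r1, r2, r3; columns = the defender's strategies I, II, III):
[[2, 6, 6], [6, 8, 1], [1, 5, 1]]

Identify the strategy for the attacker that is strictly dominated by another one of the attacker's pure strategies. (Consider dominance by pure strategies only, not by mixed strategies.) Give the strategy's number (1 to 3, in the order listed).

3

Compare r3 with r1: 2 > 1, 6 > 5, 6 > 1.
So r1 strictly dominates r3 for the attacker; r3 is strictly dominated.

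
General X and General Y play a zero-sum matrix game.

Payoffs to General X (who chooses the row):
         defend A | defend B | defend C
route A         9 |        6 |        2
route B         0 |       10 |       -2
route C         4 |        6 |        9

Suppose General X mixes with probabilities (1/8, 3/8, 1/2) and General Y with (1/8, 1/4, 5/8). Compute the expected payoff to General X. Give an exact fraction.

305/64

Against (1/8, 1/4, 5/8), each row's expected payoff is route A: 31/8; route B: 5/4; route C: 61/8.
Taking the (1/8, 3/8, 1/2)-weighted average: (1/8)·(31/8) + (3/8)·(5/4) + (1/2)·(61/8) = 305/64.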